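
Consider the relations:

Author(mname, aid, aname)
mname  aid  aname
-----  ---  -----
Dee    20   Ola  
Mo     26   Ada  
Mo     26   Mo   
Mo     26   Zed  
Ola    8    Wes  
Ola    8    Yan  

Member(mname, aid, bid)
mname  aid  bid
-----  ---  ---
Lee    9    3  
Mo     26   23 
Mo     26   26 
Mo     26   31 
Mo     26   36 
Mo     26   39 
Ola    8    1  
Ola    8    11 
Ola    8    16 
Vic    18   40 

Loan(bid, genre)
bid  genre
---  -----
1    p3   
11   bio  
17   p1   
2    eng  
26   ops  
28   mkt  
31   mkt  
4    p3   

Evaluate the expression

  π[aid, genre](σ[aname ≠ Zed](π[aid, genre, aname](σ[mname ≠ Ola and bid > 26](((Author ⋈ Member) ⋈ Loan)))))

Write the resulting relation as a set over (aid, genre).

Joining Author and Member on mname, aid yields {(Mo, 26, Ada, 23), (Mo, 26, Ada, 26), (Mo, 26, Ada, 31), (Mo, 26, Ada, 36), (Mo, 26, Ada, 39), (Mo, 26, Mo, 23), (Mo, 26, Mo, 26), (Mo, 26, Mo, 31), (Mo, 26, Mo, 36), (Mo, 26, Mo, 39), (Mo, 26, Zed, 23), (Mo, 26, Zed, 26), (Mo, 26, Zed, 31), (Mo, 26, Zed, 36), (Mo, 26, Zed, 39), (Ola, 8, Wes, 1), (Ola, 8, Wes, 11), (Ola, 8, Wes, 16), (Ola, 8, Yan, 1), (Ola, 8, Yan, 11), (Ola, 8, Yan, 16)}.
Joining (Author ⋈ Member) and Loan on bid yields {(Mo, 26, Ada, 26, ops), (Mo, 26, Ada, 31, mkt), (Mo, 26, Mo, 26, ops), (Mo, 26, Mo, 31, mkt), (Mo, 26, Zed, 26, ops), (Mo, 26, Zed, 31, mkt), (Ola, 8, Wes, 1, p3), (Ola, 8, Wes, 11, bio), (Ola, 8, Yan, 1, p3), (Ola, 8, Yan, 11, bio)}.
Apply σ_{mname ≠ Ola and bid > 26}; surviving tuples: {(Mo, 26, Ada, 31, mkt), (Mo, 26, Mo, 31, mkt), (Mo, 26, Zed, 31, mkt)}
Keep only column(s) aid, genre, aname: {(26, mkt, Ada), (26, mkt, Mo), (26, mkt, Zed)}
Apply σ_{aname ≠ Zed}; surviving tuples: {(26, mkt, Ada), (26, mkt, Mo)}
Keep only column(s) aid, genre (1 duplicate(s) eliminated): {(26, mkt)}

{(26, mkt)}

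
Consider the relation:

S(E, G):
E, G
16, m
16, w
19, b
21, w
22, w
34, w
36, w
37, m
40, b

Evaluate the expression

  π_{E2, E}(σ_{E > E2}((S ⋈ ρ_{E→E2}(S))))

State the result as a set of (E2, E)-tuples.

{(16, 21), (16, 22), (16, 34), (16, 36), (16, 37), (19, 40), (21, 22), (21, 34), (21, 36), (22, 34), (22, 36), (34, 36)}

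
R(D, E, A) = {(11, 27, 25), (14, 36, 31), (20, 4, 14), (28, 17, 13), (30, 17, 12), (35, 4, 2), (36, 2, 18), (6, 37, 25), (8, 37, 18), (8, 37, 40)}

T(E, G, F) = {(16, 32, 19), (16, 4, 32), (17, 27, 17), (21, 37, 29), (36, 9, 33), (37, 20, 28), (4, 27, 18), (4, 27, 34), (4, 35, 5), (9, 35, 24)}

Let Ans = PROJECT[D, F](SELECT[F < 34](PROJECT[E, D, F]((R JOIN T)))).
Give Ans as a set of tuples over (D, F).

{(14, 33), (20, 18), (20, 5), (28, 17), (30, 17), (35, 18), (35, 5), (6, 28), (8, 28)}

R ⋈ T (natural join on E): {(14, 36, 31, 9, 33), (20, 4, 14, 27, 18), (20, 4, 14, 27, 34), (20, 4, 14, 35, 5), (28, 17, 13, 27, 17), (30, 17, 12, 27, 17), (35, 4, 2, 27, 18), (35, 4, 2, 27, 34), (35, 4, 2, 35, 5), (6, 37, 25, 20, 28), (8, 37, 18, 20, 28), (8, 37, 40, 20, 28)}
π_{E, D, F} gives {(17, 28, 17), (17, 30, 17), (36, 14, 33), (37, 6, 28), (37, 8, 28), (4, 20, 18), (4, 20, 34), (4, 20, 5), (4, 35, 18), (4, 35, 34), (4, 35, 5)} (1 duplicate(s) eliminated).
σ[F < 34]: keep tuples satisfying F < 34 → {(17, 28, 17), (17, 30, 17), (36, 14, 33), (37, 6, 28), (37, 8, 28), (4, 20, 18), (4, 20, 5), (4, 35, 18), (4, 35, 5)}
π_{D, F} gives {(14, 33), (20, 18), (20, 5), (28, 17), (30, 17), (35, 18), (35, 5), (6, 28), (8, 28)}.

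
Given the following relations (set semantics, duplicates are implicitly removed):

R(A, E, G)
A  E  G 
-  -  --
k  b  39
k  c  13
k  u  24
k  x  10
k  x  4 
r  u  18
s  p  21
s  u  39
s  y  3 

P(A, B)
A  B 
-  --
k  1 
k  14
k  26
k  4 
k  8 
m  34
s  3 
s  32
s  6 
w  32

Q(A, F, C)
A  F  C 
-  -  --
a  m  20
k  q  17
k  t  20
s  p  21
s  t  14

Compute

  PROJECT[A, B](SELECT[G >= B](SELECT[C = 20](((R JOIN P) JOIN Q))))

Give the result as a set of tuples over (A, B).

{(k, 1), (k, 14), (k, 26), (k, 4), (k, 8)}

Joining R and P on A yields {(k, b, 39, 1), (k, b, 39, 14), (k, b, 39, 26), (k, b, 39, 4), (k, b, 39, 8), (k, c, 13, 1), (k, c, 13, 14), (k, c, 13, 26), (k, c, 13, 4), (k, c, 13, 8), (k, u, 24, 1), (k, u, 24, 14), (k, u, 24, 26), (k, u, 24, 4), (k, u, 24, 8), (k, x, 10, 1), (k, x, 10, 14), (k, x, 10, 26), (k, x, 10, 4), (k, x, 10, 8), (k, x, 4, 1), (k, x, 4, 14), (k, x, 4, 26), (k, x, 4, 4), (k, x, 4, 8), (s, p, 21, 3), (s, p, 21, 32), (s, p, 21, 6), (s, u, 39, 3), (s, u, 39, 32), (s, u, 39, 6), (s, y, 3, 3), (s, y, 3, 32), (s, y, 3, 6)}.
Joining (R JOIN P) and Q on A yields {(k, b, 39, 1, q, 17), (k, b, 39, 1, t, 20), (k, b, 39, 14, q, 17), (k, b, 39, 14, t, 20), (k, b, 39, 26, q, 17), (k, b, 39, 26, t, 20), (k, b, 39, 4, q, 17), (k, b, 39, 4, t, 20), (k, b, 39, 8, q, 17), (k, b, 39, 8, t, 20), (k, c, 13, 1, q, 17), (k, c, 13, 1, t, 20), (k, c, 13, 14, q, 17), (k, c, 13, 14, t, 20), (k, c, 13, 26, q, 17), (k, c, 13, 26, t, 20), (k, c, 13, 4, q, 17), (k, c, 13, 4, t, 20), (k, c, 13, 8, q, 17), (k, c, 13, 8, t, 20), (k, u, 24, 1, q, 17), (k, u, 24, 1, t, 20), (k, u, 24, 14, q, 17), (k, u, 24, 14, t, 20), (k, u, 24, 26, q, 17), (k, u, 24, 26, t, 20), (k, u, 24, 4, q, 17), (k, u, 24, 4, t, 20), (k, u, 24, 8, q, 17), (k, u, 24, 8, t, 20), (k, x, 10, 1, q, 17), (k, x, 10, 1, t, 20), (k, x, 10, 14, q, 17), (k, x, 10, 14, t, 20), (k, x, 10, 26, q, 17), (k, x, 10, 26, t, 20), (k, x, 10, 4, q, 17), (k, x, 10, 4, t, 20), (k, x, 10, 8, q, 17), (k, x, 10, 8, t, 20), (k, x, 4, 1, q, 17), (k, x, 4, 1, t, 20), (k, x, 4, 14, q, 17), (k, x, 4, 14, t, 20), (k, x, 4, 26, q, 17), (k, x, 4, 26, t, 20), (k, x, 4, 4, q, 17), (k, x, 4, 4, t, 20), (k, x, 4, 8, q, 17), (k, x, 4, 8, t, 20), (s, p, 21, 3, p, 21), (s, p, 21, 3, t, 14), (s, p, 21, 32, p, 21), (s, p, 21, 32, t, 14), (s, p, 21, 6, p, 21), (s, p, 21, 6, t, 14), (s, u, 39, 3, p, 21), (s, u, 39, 3, t, 14), (s, u, 39, 32, p, 21), (s, u, 39, 32, t, 14), (s, u, 39, 6, p, 21), (s, u, 39, 6, t, 14), (s, y, 3, 3, p, 21), (s, y, 3, 3, t, 14), (s, y, 3, 32, p, 21), (s, y, 3, 32, t, 14), (s, y, 3, 6, p, 21), (s, y, 3, 6, t, 14)}.
Filtering on C = 20 leaves {(k, b, 39, 1, t, 20), (k, b, 39, 14, t, 20), (k, b, 39, 26, t, 20), (k, b, 39, 4, t, 20), (k, b, 39, 8, t, 20), (k, c, 13, 1, t, 20), (k, c, 13, 14, t, 20), (k, c, 13, 26, t, 20), (k, c, 13, 4, t, 20), (k, c, 13, 8, t, 20), (k, u, 24, 1, t, 20), (k, u, 24, 14, t, 20), (k, u, 24, 26, t, 20), (k, u, 24, 4, t, 20), (k, u, 24, 8, t, 20), (k, x, 10, 1, t, 20), (k, x, 10, 14, t, 20), (k, x, 10, 26, t, 20), (k, x, 10, 4, t, 20), (k, x, 10, 8, t, 20), (k, x, 4, 1, t, 20), (k, x, 4, 14, t, 20), (k, x, 4, 26, t, 20), (k, x, 4, 4, t, 20), (k, x, 4, 8, t, 20)}.
Filtering on G >= B leaves {(k, b, 39, 1, t, 20), (k, b, 39, 14, t, 20), (k, b, 39, 26, t, 20), (k, b, 39, 4, t, 20), (k, b, 39, 8, t, 20), (k, c, 13, 1, t, 20), (k, c, 13, 4, t, 20), (k, c, 13, 8, t, 20), (k, u, 24, 1, t, 20), (k, u, 24, 14, t, 20), (k, u, 24, 4, t, 20), (k, u, 24, 8, t, 20), (k, x, 10, 1, t, 20), (k, x, 10, 4, t, 20), (k, x, 10, 8, t, 20), (k, x, 4, 1, t, 20), (k, x, 4, 4, t, 20)}.
Projecting to A, B (12 duplicate(s) eliminated): {(k, 1), (k, 14), (k, 26), (k, 4), (k, 8)}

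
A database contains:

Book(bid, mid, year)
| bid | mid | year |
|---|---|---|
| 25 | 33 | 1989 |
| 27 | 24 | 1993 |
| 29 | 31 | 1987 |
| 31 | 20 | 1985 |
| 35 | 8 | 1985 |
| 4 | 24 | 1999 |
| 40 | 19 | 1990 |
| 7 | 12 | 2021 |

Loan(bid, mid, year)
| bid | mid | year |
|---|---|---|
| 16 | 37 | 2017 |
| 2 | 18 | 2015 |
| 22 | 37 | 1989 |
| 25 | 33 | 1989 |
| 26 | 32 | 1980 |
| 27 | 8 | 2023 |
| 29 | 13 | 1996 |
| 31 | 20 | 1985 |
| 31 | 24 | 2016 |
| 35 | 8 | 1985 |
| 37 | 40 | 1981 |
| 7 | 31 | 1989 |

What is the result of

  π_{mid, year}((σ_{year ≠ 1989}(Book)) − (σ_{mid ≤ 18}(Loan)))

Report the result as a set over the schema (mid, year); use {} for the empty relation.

σ[year ≠ 1989]: keep tuples satisfying year ≠ 1989 → {(27, 24, 1993), (29, 31, 1987), (31, 20, 1985), (35, 8, 1985), (4, 24, 1999), (40, 19, 1990), (7, 12, 2021)}
σ[mid ≤ 18]: keep tuples satisfying mid ≤ 18 → {(2, 18, 2015), (27, 8, 2023), (29, 13, 1996), (35, 8, 1985)}
Set difference of the two operands is {(27, 24, 1993), (29, 31, 1987), (31, 20, 1985), (4, 24, 1999), (40, 19, 1990), (7, 12, 2021)}.
Keep only column(s) mid, year: {(12, 2021), (19, 1990), (20, 1985), (24, 1993), (24, 1999), (31, 1987)}

{(12, 2021), (19, 1990), (20, 1985), (24, 1993), (24, 1999), (31, 1987)}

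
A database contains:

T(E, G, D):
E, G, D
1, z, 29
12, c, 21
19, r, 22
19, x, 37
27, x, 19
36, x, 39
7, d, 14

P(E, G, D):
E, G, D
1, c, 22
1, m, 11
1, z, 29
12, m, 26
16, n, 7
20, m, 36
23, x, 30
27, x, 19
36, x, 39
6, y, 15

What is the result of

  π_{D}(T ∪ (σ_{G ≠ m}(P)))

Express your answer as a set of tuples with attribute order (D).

{14, 15, 19, 21, 22, 29, 30, 37, 39, 7}

σ[G ≠ m]: keep tuples satisfying G ≠ m → {(1, c, 22), (1, z, 29), (16, n, 7), (23, x, 30), (27, x, 19), (36, x, 39), (6, y, 15)}
Union: {(1, z, 29), (12, c, 21), (19, r, 22), (19, x, 37), (27, x, 19), (36, x, 39), (7, d, 14)} with {(1, c, 22), (1, z, 29), (16, n, 7), (23, x, 30), (27, x, 19), (36, x, 39), (6, y, 15)} → {(1, c, 22), (1, z, 29), (12, c, 21), (16, n, 7), (19, r, 22), (19, x, 37), (23, x, 30), (27, x, 19), (36, x, 39), (6, y, 15), (7, d, 14)}
π[D]: project onto (D) (1 duplicate(s) eliminated) → {14, 15, 19, 21, 22, 29, 30, 37, 39, 7}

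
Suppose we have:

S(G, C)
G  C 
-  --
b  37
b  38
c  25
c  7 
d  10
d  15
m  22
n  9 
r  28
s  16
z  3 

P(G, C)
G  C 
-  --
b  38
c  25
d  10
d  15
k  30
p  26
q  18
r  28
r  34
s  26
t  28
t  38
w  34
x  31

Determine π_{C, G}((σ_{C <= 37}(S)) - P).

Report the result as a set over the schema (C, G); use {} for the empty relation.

Selection C <= 37: {(b, 37), (c, 25), (c, 7), (d, 10), (d, 15), (m, 22), (n, 9), (r, 28), (s, 16), (z, 3)}
Difference: {(b, 37), (c, 25), (c, 7), (d, 10), (d, 15), (m, 22), (n, 9), (r, 28), (s, 16), (z, 3)} with {(b, 38), (c, 25), (d, 10), (d, 15), (k, 30), (p, 26), (q, 18), (r, 28), (r, 34), (s, 26), (t, 28), (t, 38), (w, 34), (x, 31)} → {(b, 37), (c, 7), (m, 22), (n, 9), (s, 16), (z, 3)}
Projecting to C, G: {(16, s), (22, m), (3, z), (37, b), (7, c), (9, n)}

{(16, s), (22, m), (3, z), (37, b), (7, c), (9, n)}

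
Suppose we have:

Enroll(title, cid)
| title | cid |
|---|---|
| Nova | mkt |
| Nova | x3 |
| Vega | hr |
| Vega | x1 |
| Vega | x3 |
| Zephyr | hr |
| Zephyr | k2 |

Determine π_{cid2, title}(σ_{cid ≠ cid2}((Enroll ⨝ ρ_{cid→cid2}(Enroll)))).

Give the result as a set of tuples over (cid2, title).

{(hr, Vega), (hr, Zephyr), (k2, Zephyr), (mkt, Nova), (x1, Vega), (x3, Nova), (x3, Vega)}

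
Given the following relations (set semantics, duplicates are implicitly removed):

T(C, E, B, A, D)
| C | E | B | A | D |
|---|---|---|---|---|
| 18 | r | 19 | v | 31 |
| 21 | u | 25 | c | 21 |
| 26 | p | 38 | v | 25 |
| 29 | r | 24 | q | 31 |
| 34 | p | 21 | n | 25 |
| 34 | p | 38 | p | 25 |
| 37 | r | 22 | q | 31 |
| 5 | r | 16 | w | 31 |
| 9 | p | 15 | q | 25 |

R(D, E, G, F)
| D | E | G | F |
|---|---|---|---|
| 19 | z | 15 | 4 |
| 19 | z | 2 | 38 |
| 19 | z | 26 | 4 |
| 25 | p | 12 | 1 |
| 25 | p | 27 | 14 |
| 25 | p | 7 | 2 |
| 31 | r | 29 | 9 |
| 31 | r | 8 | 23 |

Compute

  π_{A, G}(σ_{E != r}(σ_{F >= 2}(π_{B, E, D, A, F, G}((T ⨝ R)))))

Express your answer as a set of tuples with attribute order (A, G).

Joining T and R on E, D yields {(18, r, 19, v, 31, 29, 9), (18, r, 19, v, 31, 8, 23), (26, p, 38, v, 25, 12, 1), (26, p, 38, v, 25, 27, 14), (26, p, 38, v, 25, 7, 2), (29, r, 24, q, 31, 29, 9), (29, r, 24, q, 31, 8, 23), (34, p, 21, n, 25, 12, 1), (34, p, 21, n, 25, 27, 14), (34, p, 21, n, 25, 7, 2), (34, p, 38, p, 25, 12, 1), (34, p, 38, p, 25, 27, 14), (34, p, 38, p, 25, 7, 2), (37, r, 22, q, 31, 29, 9), (37, r, 22, q, 31, 8, 23), (5, r, 16, w, 31, 29, 9), (5, r, 16, w, 31, 8, 23), (9, p, 15, q, 25, 12, 1), (9, p, 15, q, 25, 27, 14), (9, p, 15, q, 25, 7, 2)}.
π_{B, E, D, A, F, G} gives {(15, p, 25, q, 1, 12), (15, p, 25, q, 14, 27), (15, p, 25, q, 2, 7), (16, r, 31, w, 23, 8), (16, r, 31, w, 9, 29), (19, r, 31, v, 23, 8), (19, r, 31, v, 9, 29), (21, p, 25, n, 1, 12), (21, p, 25, n, 14, 27), (21, p, 25, n, 2, 7), (22, r, 31, q, 23, 8), (22, r, 31, q, 9, 29), (24, r, 31, q, 23, 8), (24, r, 31, q, 9, 29), (38, p, 25, p, 1, 12), (38, p, 25, p, 14, 27), (38, p, 25, p, 2, 7), (38, p, 25, v, 1, 12), (38, p, 25, v, 14, 27), (38, p, 25, v, 2, 7)}.
Apply σ_{F >= 2}; surviving tuples: {(15, p, 25, q, 14, 27), (15, p, 25, q, 2, 7), (16, r, 31, w, 23, 8), (16, r, 31, w, 9, 29), (19, r, 31, v, 23, 8), (19, r, 31, v, 9, 29), (21, p, 25, n, 14, 27), (21, p, 25, n, 2, 7), (22, r, 31, q, 23, 8), (22, r, 31, q, 9, 29), (24, r, 31, q, 23, 8), (24, r, 31, q, 9, 29), (38, p, 25, p, 14, 27), (38, p, 25, p, 2, 7), (38, p, 25, v, 14, 27), (38, p, 25, v, 2, 7)}
Apply σ_{E != r}; surviving tuples: {(15, p, 25, q, 14, 27), (15, p, 25, q, 2, 7), (21, p, 25, n, 14, 27), (21, p, 25, n, 2, 7), (38, p, 25, p, 14, 27), (38, p, 25, p, 2, 7), (38, p, 25, v, 14, 27), (38, p, 25, v, 2, 7)}
π_{A, G} gives {(n, 27), (n, 7), (p, 27), (p, 7), (q, 27), (q, 7), (v, 27), (v, 7)}.

{(n, 27), (n, 7), (p, 27), (p, 7), (q, 27), (q, 7), (v, 27), (v, 7)}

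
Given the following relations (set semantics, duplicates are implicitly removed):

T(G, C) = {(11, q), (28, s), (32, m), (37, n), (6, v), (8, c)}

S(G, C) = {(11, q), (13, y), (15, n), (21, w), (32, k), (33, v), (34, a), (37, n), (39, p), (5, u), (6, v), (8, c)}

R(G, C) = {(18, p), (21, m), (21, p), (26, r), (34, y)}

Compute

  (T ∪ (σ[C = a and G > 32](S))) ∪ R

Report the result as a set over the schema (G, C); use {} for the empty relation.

{(11, q), (18, p), (21, m), (21, p), (26, r), (28, s), (32, m), (34, a), (34, y), (37, n), (6, v), (8, c)}

Apply σ_{C = a and G > 32}; surviving tuples: {(34, a)}
Set union of the two operands is {(11, q), (28, s), (32, m), (34, a), (37, n), (6, v), (8, c)}.
Set union of the two operands is {(11, q), (18, p), (21, m), (21, p), (26, r), (28, s), (32, m), (34, a), (34, y), (37, n), (6, v), (8, c)}.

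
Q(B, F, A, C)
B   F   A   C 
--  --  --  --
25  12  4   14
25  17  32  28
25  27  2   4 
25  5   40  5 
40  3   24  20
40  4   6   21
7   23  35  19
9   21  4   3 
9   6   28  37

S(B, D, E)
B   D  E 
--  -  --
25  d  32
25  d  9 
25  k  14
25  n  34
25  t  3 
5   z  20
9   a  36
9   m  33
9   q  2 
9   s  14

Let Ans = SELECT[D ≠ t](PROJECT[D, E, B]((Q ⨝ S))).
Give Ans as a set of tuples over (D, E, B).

{(a, 36, 9), (d, 32, 25), (d, 9, 25), (k, 14, 25), (m, 33, 9), (n, 34, 25), (q, 2, 9), (s, 14, 9)}

Joining Q and S on B yields {(25, 12, 4, 14, d, 32), (25, 12, 4, 14, d, 9), (25, 12, 4, 14, k, 14), (25, 12, 4, 14, n, 34), (25, 12, 4, 14, t, 3), (25, 17, 32, 28, d, 32), (25, 17, 32, 28, d, 9), (25, 17, 32, 28, k, 14), (25, 17, 32, 28, n, 34), (25, 17, 32, 28, t, 3), (25, 27, 2, 4, d, 32), (25, 27, 2, 4, d, 9), (25, 27, 2, 4, k, 14), (25, 27, 2, 4, n, 34), (25, 27, 2, 4, t, 3), (25, 5, 40, 5, d, 32), (25, 5, 40, 5, d, 9), (25, 5, 40, 5, k, 14), (25, 5, 40, 5, n, 34), (25, 5, 40, 5, t, 3), (9, 21, 4, 3, a, 36), (9, 21, 4, 3, m, 33), (9, 21, 4, 3, q, 2), (9, 21, 4, 3, s, 14), (9, 6, 28, 37, a, 36), (9, 6, 28, 37, m, 33), (9, 6, 28, 37, q, 2), (9, 6, 28, 37, s, 14)}.
Projecting to D, E, B (19 duplicate(s) eliminated): {(a, 36, 9), (d, 32, 25), (d, 9, 25), (k, 14, 25), (m, 33, 9), (n, 34, 25), (q, 2, 9), (s, 14, 9), (t, 3, 25)}
Filtering on D ≠ t leaves {(a, 36, 9), (d, 32, 25), (d, 9, 25), (k, 14, 25), (m, 33, 9), (n, 34, 25), (q, 2, 9), (s, 14, 9)}.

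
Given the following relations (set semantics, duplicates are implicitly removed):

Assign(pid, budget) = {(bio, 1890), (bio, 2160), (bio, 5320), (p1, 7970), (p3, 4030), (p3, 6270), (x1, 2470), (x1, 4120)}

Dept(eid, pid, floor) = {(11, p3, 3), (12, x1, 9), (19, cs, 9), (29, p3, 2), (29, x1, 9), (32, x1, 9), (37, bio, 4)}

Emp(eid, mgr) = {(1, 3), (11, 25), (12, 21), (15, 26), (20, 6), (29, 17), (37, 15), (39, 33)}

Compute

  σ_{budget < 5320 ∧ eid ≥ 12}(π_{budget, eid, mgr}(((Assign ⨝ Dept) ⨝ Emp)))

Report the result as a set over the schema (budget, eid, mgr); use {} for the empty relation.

{(1890, 37, 15), (2160, 37, 15), (2470, 12, 21), (2470, 29, 17), (4030, 29, 17), (4120, 12, 21), (4120, 29, 17)}

Joining Assign and Dept on pid yields {(bio, 1890, 37, 4), (bio, 2160, 37, 4), (bio, 5320, 37, 4), (p3, 4030, 11, 3), (p3, 4030, 29, 2), (p3, 6270, 11, 3), (p3, 6270, 29, 2), (x1, 2470, 12, 9), (x1, 2470, 29, 9), (x1, 2470, 32, 9), (x1, 4120, 12, 9), (x1, 4120, 29, 9), (x1, 4120, 32, 9)}.
Joining (Assign ⨝ Dept) and Emp on eid yields {(bio, 1890, 37, 4, 15), (bio, 2160, 37, 4, 15), (bio, 5320, 37, 4, 15), (p3, 4030, 11, 3, 25), (p3, 4030, 29, 2, 17), (p3, 6270, 11, 3, 25), (p3, 6270, 29, 2, 17), (x1, 2470, 12, 9, 21), (x1, 2470, 29, 9, 17), (x1, 4120, 12, 9, 21), (x1, 4120, 29, 9, 17)}.
Keep only column(s) budget, eid, mgr: {(1890, 37, 15), (2160, 37, 15), (2470, 12, 21), (2470, 29, 17), (4030, 11, 25), (4030, 29, 17), (4120, 12, 21), (4120, 29, 17), (5320, 37, 15), (6270, 11, 25), (6270, 29, 17)}
σ[budget < 5320 ∧ eid ≥ 12]: keep tuples satisfying budget < 5320 ∧ eid ≥ 12 → {(1890, 37, 15), (2160, 37, 15), (2470, 12, 21), (2470, 29, 17), (4030, 29, 17), (4120, 12, 21), (4120, 29, 17)}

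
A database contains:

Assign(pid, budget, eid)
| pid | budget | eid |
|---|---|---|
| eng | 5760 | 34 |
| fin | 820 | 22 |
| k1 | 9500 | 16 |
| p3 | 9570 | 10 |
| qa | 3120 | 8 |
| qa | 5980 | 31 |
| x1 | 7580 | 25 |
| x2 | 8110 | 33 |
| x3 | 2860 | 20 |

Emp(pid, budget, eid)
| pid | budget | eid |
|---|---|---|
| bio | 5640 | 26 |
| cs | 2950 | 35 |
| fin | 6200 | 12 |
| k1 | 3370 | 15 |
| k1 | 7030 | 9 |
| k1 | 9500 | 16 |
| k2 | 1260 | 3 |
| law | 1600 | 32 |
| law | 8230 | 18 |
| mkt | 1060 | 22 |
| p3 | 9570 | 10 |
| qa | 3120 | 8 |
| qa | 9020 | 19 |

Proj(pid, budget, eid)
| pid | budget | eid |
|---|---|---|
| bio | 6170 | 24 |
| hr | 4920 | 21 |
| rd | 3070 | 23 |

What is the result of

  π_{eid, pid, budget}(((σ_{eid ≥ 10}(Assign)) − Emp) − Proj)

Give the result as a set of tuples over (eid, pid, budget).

{(20, x3, 2860), (22, fin, 820), (25, x1, 7580), (31, qa, 5980), (33, x2, 8110), (34, eng, 5760)}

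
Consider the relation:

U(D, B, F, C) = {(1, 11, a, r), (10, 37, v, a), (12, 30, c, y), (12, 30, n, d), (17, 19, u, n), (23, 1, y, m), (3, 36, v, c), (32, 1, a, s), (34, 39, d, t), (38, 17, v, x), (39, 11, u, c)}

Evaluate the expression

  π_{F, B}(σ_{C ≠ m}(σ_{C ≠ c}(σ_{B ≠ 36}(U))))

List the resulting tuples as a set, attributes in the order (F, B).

{(a, 1), (a, 11), (c, 30), (d, 39), (n, 30), (u, 19), (v, 17), (v, 37)}

Selection B ≠ 36: {(1, 11, a, r), (10, 37, v, a), (12, 30, c, y), (12, 30, n, d), (17, 19, u, n), (23, 1, y, m), (32, 1, a, s), (34, 39, d, t), (38, 17, v, x), (39, 11, u, c)}
Selection C ≠ c: {(1, 11, a, r), (10, 37, v, a), (12, 30, c, y), (12, 30, n, d), (17, 19, u, n), (23, 1, y, m), (32, 1, a, s), (34, 39, d, t), (38, 17, v, x)}
Selection C ≠ m: {(1, 11, a, r), (10, 37, v, a), (12, 30, c, y), (12, 30, n, d), (17, 19, u, n), (32, 1, a, s), (34, 39, d, t), (38, 17, v, x)}
π[F, B]: project onto (F, B) → {(a, 1), (a, 11), (c, 30), (d, 39), (n, 30), (u, 19), (v, 17), (v, 37)}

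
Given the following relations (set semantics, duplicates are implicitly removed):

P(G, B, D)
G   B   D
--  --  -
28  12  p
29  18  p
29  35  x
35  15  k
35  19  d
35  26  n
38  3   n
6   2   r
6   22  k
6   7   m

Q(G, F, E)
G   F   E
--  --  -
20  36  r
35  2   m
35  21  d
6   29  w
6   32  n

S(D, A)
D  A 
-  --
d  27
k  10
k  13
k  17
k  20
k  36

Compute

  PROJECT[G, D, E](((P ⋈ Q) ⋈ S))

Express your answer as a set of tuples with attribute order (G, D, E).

{(35, d, d), (35, d, m), (35, k, d), (35, k, m), (6, k, n), (6, k, w)}

Natural join on G: {(35, 15, k, 2, m), (35, 15, k, 21, d), (35, 19, d, 2, m), (35, 19, d, 21, d), (35, 26, n, 2, m), (35, 26, n, 21, d), (6, 2, r, 29, w), (6, 2, r, 32, n), (6, 22, k, 29, w), (6, 22, k, 32, n), (6, 7, m, 29, w), (6, 7, m, 32, n)}
Natural join on D: {(35, 15, k, 2, m, 10), (35, 15, k, 2, m, 13), (35, 15, k, 2, m, 17), (35, 15, k, 2, m, 20), (35, 15, k, 2, m, 36), (35, 15, k, 21, d, 10), (35, 15, k, 21, d, 13), (35, 15, k, 21, d, 17), (35, 15, k, 21, d, 20), (35, 15, k, 21, d, 36), (35, 19, d, 2, m, 27), (35, 19, d, 21, d, 27), (6, 22, k, 29, w, 10), (6, 22, k, 29, w, 13), (6, 22, k, 29, w, 17), (6, 22, k, 29, w, 20), (6, 22, k, 29, w, 36), (6, 22, k, 32, n, 10), (6, 22, k, 32, n, 13), (6, 22, k, 32, n, 17), (6, 22, k, 32, n, 20), (6, 22, k, 32, n, 36)}
Keep only column(s) G, D, E (16 duplicate(s) eliminated): {(35, d, d), (35, d, m), (35, k, d), (35, k, m), (6, k, n), (6, k, w)}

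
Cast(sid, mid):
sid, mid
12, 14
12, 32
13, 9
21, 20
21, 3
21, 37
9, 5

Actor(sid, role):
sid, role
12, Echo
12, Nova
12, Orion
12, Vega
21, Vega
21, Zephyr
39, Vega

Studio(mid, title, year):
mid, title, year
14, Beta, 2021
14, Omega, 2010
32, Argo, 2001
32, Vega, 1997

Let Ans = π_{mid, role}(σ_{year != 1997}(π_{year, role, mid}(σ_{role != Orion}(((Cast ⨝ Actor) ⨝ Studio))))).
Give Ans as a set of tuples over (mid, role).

{(14, Echo), (14, Nova), (14, Vega), (32, Echo), (32, Nova), (32, Vega)}

Natural join on sid: {(12, 14, Echo), (12, 14, Nova), (12, 14, Orion), (12, 14, Vega), (12, 32, Echo), (12, 32, Nova), (12, 32, Orion), (12, 32, Vega), (21, 20, Vega), (21, 20, Zephyr), (21, 3, Vega), (21, 3, Zephyr), (21, 37, Vega), (21, 37, Zephyr)}
Natural join on mid: {(12, 14, Echo, Beta, 2021), (12, 14, Echo, Omega, 2010), (12, 14, Nova, Beta, 2021), (12, 14, Nova, Omega, 2010), (12, 14, Orion, Beta, 2021), (12, 14, Orion, Omega, 2010), (12, 14, Vega, Beta, 2021), (12, 14, Vega, Omega, 2010), (12, 32, Echo, Argo, 2001), (12, 32, Echo, Vega, 1997), (12, 32, Nova, Argo, 2001), (12, 32, Nova, Vega, 1997), (12, 32, Orion, Argo, 2001), (12, 32, Orion, Vega, 1997), (12, 32, Vega, Argo, 2001), (12, 32, Vega, Vega, 1997)}
Selection role != Orion: {(12, 14, Echo, Beta, 2021), (12, 14, Echo, Omega, 2010), (12, 14, Nova, Beta, 2021), (12, 14, Nova, Omega, 2010), (12, 14, Vega, Beta, 2021), (12, 14, Vega, Omega, 2010), (12, 32, Echo, Argo, 2001), (12, 32, Echo, Vega, 1997), (12, 32, Nova, Argo, 2001), (12, 32, Nova, Vega, 1997), (12, 32, Vega, Argo, 2001), (12, 32, Vega, Vega, 1997)}
Keep only column(s) year, role, mid: {(1997, Echo, 32), (1997, Nova, 32), (1997, Vega, 32), (2001, Echo, 32), (2001, Nova, 32), (2001, Vega, 32), (2010, Echo, 14), (2010, Nova, 14), (2010, Vega, 14), (2021, Echo, 14), (2021, Nova, 14), (2021, Vega, 14)}
Selection year != 1997: {(2001, Echo, 32), (2001, Nova, 32), (2001, Vega, 32), (2010, Echo, 14), (2010, Nova, 14), (2010, Vega, 14), (2021, Echo, 14), (2021, Nova, 14), (2021, Vega, 14)}
Keep only column(s) mid, role (3 duplicate(s) eliminated): {(14, Echo), (14, Nova), (14, Vega), (32, Echo), (32, Nova), (32, Vega)}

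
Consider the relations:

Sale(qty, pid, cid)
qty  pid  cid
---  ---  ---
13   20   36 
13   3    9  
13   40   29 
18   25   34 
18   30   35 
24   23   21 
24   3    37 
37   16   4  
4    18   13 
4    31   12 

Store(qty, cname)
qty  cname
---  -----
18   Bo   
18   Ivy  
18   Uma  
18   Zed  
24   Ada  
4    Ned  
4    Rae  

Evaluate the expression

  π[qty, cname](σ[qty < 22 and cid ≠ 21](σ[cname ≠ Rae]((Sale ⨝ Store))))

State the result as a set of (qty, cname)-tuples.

Natural join on qty: {(18, 25, 34, Bo), (18, 25, 34, Ivy), (18, 25, 34, Uma), (18, 25, 34, Zed), (18, 30, 35, Bo), (18, 30, 35, Ivy), (18, 30, 35, Uma), (18, 30, 35, Zed), (24, 23, 21, Ada), (24, 3, 37, Ada), (4, 18, 13, Ned), (4, 18, 13, Rae), (4, 31, 12, Ned), (4, 31, 12, Rae)}
Selection cname ≠ Rae: {(18, 25, 34, Bo), (18, 25, 34, Ivy), (18, 25, 34, Uma), (18, 25, 34, Zed), (18, 30, 35, Bo), (18, 30, 35, Ivy), (18, 30, 35, Uma), (18, 30, 35, Zed), (24, 23, 21, Ada), (24, 3, 37, Ada), (4, 18, 13, Ned), (4, 31, 12, Ned)}
Selection qty < 22 and cid ≠ 21: {(18, 25, 34, Bo), (18, 25, 34, Ivy), (18, 25, 34, Uma), (18, 25, 34, Zed), (18, 30, 35, Bo), (18, 30, 35, Ivy), (18, 30, 35, Uma), (18, 30, 35, Zed), (4, 18, 13, Ned), (4, 31, 12, Ned)}
Keep only column(s) qty, cname (5 duplicate(s) eliminated): {(18, Bo), (18, Ivy), (18, Uma), (18, Zed), (4, Ned)}

{(18, Bo), (18, Ivy), (18, Uma), (18, Zed), (4, Ned)}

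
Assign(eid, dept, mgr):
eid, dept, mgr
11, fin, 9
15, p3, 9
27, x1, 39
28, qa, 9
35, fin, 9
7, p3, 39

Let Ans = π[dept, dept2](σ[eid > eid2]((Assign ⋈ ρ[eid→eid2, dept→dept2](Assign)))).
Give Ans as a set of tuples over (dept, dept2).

{(fin, fin), (fin, p3), (fin, qa), (p3, fin), (qa, fin), (qa, p3), (x1, p3)}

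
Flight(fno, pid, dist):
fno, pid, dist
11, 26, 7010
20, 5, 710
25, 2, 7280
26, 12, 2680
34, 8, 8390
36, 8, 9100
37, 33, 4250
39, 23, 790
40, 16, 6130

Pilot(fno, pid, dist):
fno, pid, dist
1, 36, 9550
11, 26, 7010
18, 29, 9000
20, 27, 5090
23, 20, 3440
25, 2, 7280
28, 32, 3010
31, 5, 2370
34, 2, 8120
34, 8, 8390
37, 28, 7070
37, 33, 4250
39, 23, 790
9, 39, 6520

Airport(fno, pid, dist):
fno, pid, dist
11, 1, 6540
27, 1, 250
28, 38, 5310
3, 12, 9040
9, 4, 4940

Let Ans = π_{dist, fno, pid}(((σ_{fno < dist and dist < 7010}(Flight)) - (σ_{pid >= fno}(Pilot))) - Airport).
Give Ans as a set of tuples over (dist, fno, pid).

σ[fno < dist and dist < 7010]: keep tuples satisfying fno < dist and dist < 7010 → {(20, 5, 710), (26, 12, 2680), (37, 33, 4250), (39, 23, 790), (40, 16, 6130)}
σ[pid >= fno]: keep tuples satisfying pid >= fno → {(1, 36, 9550), (11, 26, 7010), (18, 29, 9000), (20, 27, 5090), (28, 32, 3010), (9, 39, 6520)}
Difference: {(20, 5, 710), (26, 12, 2680), (37, 33, 4250), (39, 23, 790), (40, 16, 6130)} with {(1, 36, 9550), (11, 26, 7010), (18, 29, 9000), (20, 27, 5090), (28, 32, 3010), (9, 39, 6520)} → {(20, 5, 710), (26, 12, 2680), (37, 33, 4250), (39, 23, 790), (40, 16, 6130)}
Difference: {(20, 5, 710), (26, 12, 2680), (37, 33, 4250), (39, 23, 790), (40, 16, 6130)} with {(11, 1, 6540), (27, 1, 250), (28, 38, 5310), (3, 12, 9040), (9, 4, 4940)} → {(20, 5, 710), (26, 12, 2680), (37, 33, 4250), (39, 23, 790), (40, 16, 6130)}
π[dist, fno, pid]: project onto (dist, fno, pid) → {(2680, 26, 12), (4250, 37, 33), (6130, 40, 16), (710, 20, 5), (790, 39, 23)}

{(2680, 26, 12), (4250, 37, 33), (6130, 40, 16), (710, 20, 5), (790, 39, 23)}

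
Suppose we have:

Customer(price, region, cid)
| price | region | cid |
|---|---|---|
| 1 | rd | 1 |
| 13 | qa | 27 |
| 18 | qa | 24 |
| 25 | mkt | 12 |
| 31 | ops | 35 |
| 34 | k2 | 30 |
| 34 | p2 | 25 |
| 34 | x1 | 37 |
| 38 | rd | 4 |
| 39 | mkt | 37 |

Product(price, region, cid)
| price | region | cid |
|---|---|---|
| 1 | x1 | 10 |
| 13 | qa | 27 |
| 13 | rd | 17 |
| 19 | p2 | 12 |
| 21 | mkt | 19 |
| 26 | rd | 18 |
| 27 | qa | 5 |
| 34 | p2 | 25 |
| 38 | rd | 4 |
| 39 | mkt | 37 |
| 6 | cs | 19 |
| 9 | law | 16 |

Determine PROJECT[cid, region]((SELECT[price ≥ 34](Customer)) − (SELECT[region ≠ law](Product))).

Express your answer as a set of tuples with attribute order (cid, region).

σ[price ≥ 34]: keep tuples satisfying price ≥ 34 → {(34, k2, 30), (34, p2, 25), (34, x1, 37), (38, rd, 4), (39, mkt, 37)}
σ[region ≠ law]: keep tuples satisfying region ≠ law → {(1, x1, 10), (13, qa, 27), (13, rd, 17), (19, p2, 12), (21, mkt, 19), (26, rd, 18), (27, qa, 5), (34, p2, 25), (38, rd, 4), (39, mkt, 37), (6, cs, 19)}
Difference: {(34, k2, 30), (34, p2, 25), (34, x1, 37), (38, rd, 4), (39, mkt, 37)} with {(1, x1, 10), (13, qa, 27), (13, rd, 17), (19, p2, 12), (21, mkt, 19), (26, rd, 18), (27, qa, 5), (34, p2, 25), (38, rd, 4), (39, mkt, 37), (6, cs, 19)} → {(34, k2, 30), (34, x1, 37)}
π[cid, region]: project onto (cid, region) → {(30, k2), (37, x1)}

{(30, k2), (37, x1)}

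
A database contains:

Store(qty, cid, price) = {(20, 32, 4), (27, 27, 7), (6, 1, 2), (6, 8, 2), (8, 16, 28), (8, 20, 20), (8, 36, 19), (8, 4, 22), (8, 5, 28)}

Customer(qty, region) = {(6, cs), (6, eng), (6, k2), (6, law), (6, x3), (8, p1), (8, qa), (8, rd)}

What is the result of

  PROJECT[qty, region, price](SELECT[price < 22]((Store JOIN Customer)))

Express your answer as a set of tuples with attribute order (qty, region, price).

{(6, cs, 2), (6, eng, 2), (6, k2, 2), (6, law, 2), (6, x3, 2), (8, p1, 19), (8, p1, 20), (8, qa, 19), (8, qa, 20), (8, rd, 19), (8, rd, 20)}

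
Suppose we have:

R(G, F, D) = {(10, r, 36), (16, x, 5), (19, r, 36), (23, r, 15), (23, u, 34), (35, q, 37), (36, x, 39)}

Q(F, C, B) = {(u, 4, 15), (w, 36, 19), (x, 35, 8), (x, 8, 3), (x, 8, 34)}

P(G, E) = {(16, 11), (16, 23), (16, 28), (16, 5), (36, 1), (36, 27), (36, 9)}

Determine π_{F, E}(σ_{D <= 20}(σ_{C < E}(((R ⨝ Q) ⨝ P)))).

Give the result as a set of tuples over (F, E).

{(x, 11), (x, 23), (x, 28)}

R ⋈ Q (natural join on F): {(16, x, 5, 35, 8), (16, x, 5, 8, 3), (16, x, 5, 8, 34), (23, u, 34, 4, 15), (36, x, 39, 35, 8), (36, x, 39, 8, 3), (36, x, 39, 8, 34)}
(R ⨝ Q) ⋈ P (natural join on G): {(16, x, 5, 35, 8, 11), (16, x, 5, 35, 8, 23), (16, x, 5, 35, 8, 28), (16, x, 5, 35, 8, 5), (16, x, 5, 8, 3, 11), (16, x, 5, 8, 3, 23), (16, x, 5, 8, 3, 28), (16, x, 5, 8, 3, 5), (16, x, 5, 8, 34, 11), (16, x, 5, 8, 34, 23), (16, x, 5, 8, 34, 28), (16, x, 5, 8, 34, 5), (36, x, 39, 35, 8, 1), (36, x, 39, 35, 8, 27), (36, x, 39, 35, 8, 9), (36, x, 39, 8, 3, 1), (36, x, 39, 8, 3, 27), (36, x, 39, 8, 3, 9), (36, x, 39, 8, 34, 1), (36, x, 39, 8, 34, 27), (36, x, 39, 8, 34, 9)}
σ[C < E]: keep tuples satisfying C < E → {(16, x, 5, 8, 3, 11), (16, x, 5, 8, 3, 23), (16, x, 5, 8, 3, 28), (16, x, 5, 8, 34, 11), (16, x, 5, 8, 34, 23), (16, x, 5, 8, 34, 28), (36, x, 39, 8, 3, 27), (36, x, 39, 8, 3, 9), (36, x, 39, 8, 34, 27), (36, x, 39, 8, 34, 9)}
σ[D <= 20]: keep tuples satisfying D <= 20 → {(16, x, 5, 8, 3, 11), (16, x, 5, 8, 3, 23), (16, x, 5, 8, 3, 28), (16, x, 5, 8, 34, 11), (16, x, 5, 8, 34, 23), (16, x, 5, 8, 34, 28)}
Projecting to F, E (3 duplicate(s) eliminated): {(x, 11), (x, 23), (x, 28)}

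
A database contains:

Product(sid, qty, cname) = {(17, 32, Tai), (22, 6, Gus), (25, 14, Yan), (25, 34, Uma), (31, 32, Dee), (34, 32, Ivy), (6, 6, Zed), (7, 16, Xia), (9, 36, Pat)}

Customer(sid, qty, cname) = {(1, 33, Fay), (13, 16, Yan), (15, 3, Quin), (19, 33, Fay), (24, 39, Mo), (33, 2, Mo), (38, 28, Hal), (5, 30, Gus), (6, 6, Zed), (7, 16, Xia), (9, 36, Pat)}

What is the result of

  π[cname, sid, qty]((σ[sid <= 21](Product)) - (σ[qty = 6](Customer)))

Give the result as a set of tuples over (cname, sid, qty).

Apply σ_{sid <= 21}; surviving tuples: {(17, 32, Tai), (6, 6, Zed), (7, 16, Xia), (9, 36, Pat)}
Apply σ_{qty = 6}; surviving tuples: {(6, 6, Zed)}
Set difference of the two operands is {(17, 32, Tai), (7, 16, Xia), (9, 36, Pat)}.
Projecting to cname, sid, qty: {(Pat, 9, 36), (Tai, 17, 32), (Xia, 7, 16)}

{(Pat, 9, 36), (Tai, 17, 32), (Xia, 7, 16)}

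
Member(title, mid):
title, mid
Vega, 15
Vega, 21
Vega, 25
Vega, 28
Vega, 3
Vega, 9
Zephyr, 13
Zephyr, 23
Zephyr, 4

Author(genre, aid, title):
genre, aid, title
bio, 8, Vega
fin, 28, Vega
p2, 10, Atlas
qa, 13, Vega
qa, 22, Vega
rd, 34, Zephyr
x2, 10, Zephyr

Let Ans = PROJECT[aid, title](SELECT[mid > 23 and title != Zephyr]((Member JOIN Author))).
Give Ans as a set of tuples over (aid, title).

Natural join on title: {(Vega, 15, bio, 8), (Vega, 15, fin, 28), (Vega, 15, qa, 13), (Vega, 15, qa, 22), (Vega, 21, bio, 8), (Vega, 21, fin, 28), (Vega, 21, qa, 13), (Vega, 21, qa, 22), (Vega, 25, bio, 8), (Vega, 25, fin, 28), (Vega, 25, qa, 13), (Vega, 25, qa, 22), (Vega, 28, bio, 8), (Vega, 28, fin, 28), (Vega, 28, qa, 13), (Vega, 28, qa, 22), (Vega, 3, bio, 8), (Vega, 3, fin, 28), (Vega, 3, qa, 13), (Vega, 3, qa, 22), (Vega, 9, bio, 8), (Vega, 9, fin, 28), (Vega, 9, qa, 13), (Vega, 9, qa, 22), (Zephyr, 13, rd, 34), (Zephyr, 13, x2, 10), (Zephyr, 23, rd, 34), (Zephyr, 23, x2, 10), (Zephyr, 4, rd, 34), (Zephyr, 4, x2, 10)}
Apply σ_{mid > 23 and title != Zephyr}; surviving tuples: {(Vega, 25, bio, 8), (Vega, 25, fin, 28), (Vega, 25, qa, 13), (Vega, 25, qa, 22), (Vega, 28, bio, 8), (Vega, 28, fin, 28), (Vega, 28, qa, 13), (Vega, 28, qa, 22)}
π_{aid, title} gives {(13, Vega), (22, Vega), (28, Vega), (8, Vega)} (4 duplicate(s) eliminated).

{(13, Vega), (22, Vega), (28, Vega), (8, Vega)}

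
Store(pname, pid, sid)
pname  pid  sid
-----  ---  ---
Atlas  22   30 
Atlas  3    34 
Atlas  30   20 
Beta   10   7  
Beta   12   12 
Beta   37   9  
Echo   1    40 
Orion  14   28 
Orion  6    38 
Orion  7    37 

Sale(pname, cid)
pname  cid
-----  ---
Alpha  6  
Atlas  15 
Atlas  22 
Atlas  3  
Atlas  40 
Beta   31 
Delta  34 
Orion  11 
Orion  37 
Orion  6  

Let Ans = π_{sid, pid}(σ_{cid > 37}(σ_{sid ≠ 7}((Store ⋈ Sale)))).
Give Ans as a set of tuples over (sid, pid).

{(20, 30), (30, 22), (34, 3)}

Store ⋈ Sale (natural join on pname): {(Atlas, 22, 30, 15), (Atlas, 22, 30, 22), (Atlas, 22, 30, 3), (Atlas, 22, 30, 40), (Atlas, 3, 34, 15), (Atlas, 3, 34, 22), (Atlas, 3, 34, 3), (Atlas, 3, 34, 40), (Atlas, 30, 20, 15), (Atlas, 30, 20, 22), (Atlas, 30, 20, 3), (Atlas, 30, 20, 40), (Beta, 10, 7, 31), (Beta, 12, 12, 31), (Beta, 37, 9, 31), (Orion, 14, 28, 11), (Orion, 14, 28, 37), (Orion, 14, 28, 6), (Orion, 6, 38, 11), (Orion, 6, 38, 37), (Orion, 6, 38, 6), (Orion, 7, 37, 11), (Orion, 7, 37, 37), (Orion, 7, 37, 6)}
Selection sid ≠ 7: {(Atlas, 22, 30, 15), (Atlas, 22, 30, 22), (Atlas, 22, 30, 3), (Atlas, 22, 30, 40), (Atlas, 3, 34, 15), (Atlas, 3, 34, 22), (Atlas, 3, 34, 3), (Atlas, 3, 34, 40), (Atlas, 30, 20, 15), (Atlas, 30, 20, 22), (Atlas, 30, 20, 3), (Atlas, 30, 20, 40), (Beta, 12, 12, 31), (Beta, 37, 9, 31), (Orion, 14, 28, 11), (Orion, 14, 28, 37), (Orion, 14, 28, 6), (Orion, 6, 38, 11), (Orion, 6, 38, 37), (Orion, 6, 38, 6), (Orion, 7, 37, 11), (Orion, 7, 37, 37), (Orion, 7, 37, 6)}
Selection cid > 37: {(Atlas, 22, 30, 40), (Atlas, 3, 34, 40), (Atlas, 30, 20, 40)}
π[sid, pid]: project onto (sid, pid) → {(20, 30), (30, 22), (34, 3)}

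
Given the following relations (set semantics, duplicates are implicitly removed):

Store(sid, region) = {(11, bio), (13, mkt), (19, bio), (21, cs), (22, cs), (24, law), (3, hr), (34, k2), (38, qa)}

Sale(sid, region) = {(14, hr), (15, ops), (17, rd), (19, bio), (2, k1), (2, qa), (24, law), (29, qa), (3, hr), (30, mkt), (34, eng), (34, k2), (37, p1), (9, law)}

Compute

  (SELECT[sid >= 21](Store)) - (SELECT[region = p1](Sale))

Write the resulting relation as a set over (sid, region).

Apply σ_{sid >= 21}; surviving tuples: {(21, cs), (22, cs), (24, law), (34, k2), (38, qa)}
Apply σ_{region = p1}; surviving tuples: {(37, p1)}
Taking the difference: {(21, cs), (22, cs), (24, law), (34, k2), (38, qa)}

{(21, cs), (22, cs), (24, law), (34, k2), (38, qa)}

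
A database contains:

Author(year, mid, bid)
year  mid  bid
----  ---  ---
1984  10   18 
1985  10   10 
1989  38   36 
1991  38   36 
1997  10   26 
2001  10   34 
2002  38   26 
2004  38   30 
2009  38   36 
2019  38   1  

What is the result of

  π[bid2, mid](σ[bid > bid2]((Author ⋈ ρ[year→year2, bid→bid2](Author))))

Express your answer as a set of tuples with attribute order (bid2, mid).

{(1, 38), (10, 10), (18, 10), (26, 10), (26, 38), (30, 38)}

ρ[year→year2, bid→bid2]: schema becomes (year2, mid, bid2); tuples unchanged.
Author ⋈ ρ[year→year2, bid→bid2](Author) (natural join on mid): {(1984, 10, 18, 1984, 18), (1984, 10, 18, 1985, 10), (1984, 10, 18, 1997, 26), (1984, 10, 18, 2001, 34), (1985, 10, 10, 1984, 18), (1985, 10, 10, 1985, 10), (1985, 10, 10, 1997, 26), (1985, 10, 10, 2001, 34), (1989, 38, 36, 1989, 36), (1989, 38, 36, 1991, 36), (1989, 38, 36, 2002, 26), (1989, 38, 36, 2004, 30), (1989, 38, 36, 2009, 36), (1989, 38, 36, 2019, 1), (1991, 38, 36, 1989, 36), (1991, 38, 36, 1991, 36), (1991, 38, 36, 2002, 26), (1991, 38, 36, 2004, 30), (1991, 38, 36, 2009, 36), (1991, 38, 36, 2019, 1), (1997, 10, 26, 1984, 18), (1997, 10, 26, 1985, 10), (1997, 10, 26, 1997, 26), (1997, 10, 26, 2001, 34), (2001, 10, 34, 1984, 18), (2001, 10, 34, 1985, 10), (2001, 10, 34, 1997, 26), (2001, 10, 34, 2001, 34), (2002, 38, 26, 1989, 36), (2002, 38, 26, 1991, 36), (2002, 38, 26, 2002, 26), (2002, 38, 26, 2004, 30), (2002, 38, 26, 2009, 36), (2002, 38, 26, 2019, 1), (2004, 38, 30, 1989, 36), (2004, 38, 30, 1991, 36), (2004, 38, 30, 2002, 26), (2004, 38, 30, 2004, 30), (2004, 38, 30, 2009, 36), (2004, 38, 30, 2019, 1), (2009, 38, 36, 1989, 36), (2009, 38, 36, 1991, 36), (2009, 38, 36, 2002, 26), (2009, 38, 36, 2004, 30), (2009, 38, 36, 2009, 36), (2009, 38, 36, 2019, 1), (2019, 38, 1, 1989, 36), (2019, 38, 1, 1991, 36), (2019, 38, 1, 2002, 26), (2019, 38, 1, 2004, 30), (2019, 38, 1, 2009, 36), (2019, 38, 1, 2019, 1)}
Filtering on bid > bid2 leaves {(1984, 10, 18, 1985, 10), (1989, 38, 36, 2002, 26), (1989, 38, 36, 2004, 30), (1989, 38, 36, 2019, 1), (1991, 38, 36, 2002, 26), (1991, 38, 36, 2004, 30), (1991, 38, 36, 2019, 1), (1997, 10, 26, 1984, 18), (1997, 10, 26, 1985, 10), (2001, 10, 34, 1984, 18), (2001, 10, 34, 1985, 10), (2001, 10, 34, 1997, 26), (2002, 38, 26, 2019, 1), (2004, 38, 30, 2002, 26), (2004, 38, 30, 2019, 1), (2009, 38, 36, 2002, 26), (2009, 38, 36, 2004, 30), (2009, 38, 36, 2019, 1)}.
Keep only column(s) bid2, mid (12 duplicate(s) eliminated): {(1, 38), (10, 10), (18, 10), (26, 10), (26, 38), (30, 38)}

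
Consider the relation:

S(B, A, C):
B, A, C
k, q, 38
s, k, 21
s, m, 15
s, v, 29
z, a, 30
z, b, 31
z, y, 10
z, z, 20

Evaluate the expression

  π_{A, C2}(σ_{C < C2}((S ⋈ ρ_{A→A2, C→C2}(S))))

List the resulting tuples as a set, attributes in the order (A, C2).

ρ[A→A2, C→C2]: schema becomes (B, A2, C2); tuples unchanged.
S ⋈ ρ_{A→A2, C→C2}(S) (natural join on B): {(k, q, 38, q, 38), (s, k, 21, k, 21), (s, k, 21, m, 15), (s, k, 21, v, 29), (s, m, 15, k, 21), (s, m, 15, m, 15), (s, m, 15, v, 29), (s, v, 29, k, 21), (s, v, 29, m, 15), (s, v, 29, v, 29), (z, a, 30, a, 30), (z, a, 30, b, 31), (z, a, 30, y, 10), (z, a, 30, z, 20), (z, b, 31, a, 30), (z, b, 31, b, 31), (z, b, 31, y, 10), (z, b, 31, z, 20), (z, y, 10, a, 30), (z, y, 10, b, 31), (z, y, 10, y, 10), (z, y, 10, z, 20), (z, z, 20, a, 30), (z, z, 20, b, 31), (z, z, 20, y, 10), (z, z, 20, z, 20)}
σ[C < C2]: keep tuples satisfying C < C2 → {(s, k, 21, v, 29), (s, m, 15, k, 21), (s, m, 15, v, 29), (z, a, 30, b, 31), (z, y, 10, a, 30), (z, y, 10, b, 31), (z, y, 10, z, 20), (z, z, 20, a, 30), (z, z, 20, b, 31)}
π[A, C2]: project onto (A, C2) → {(a, 31), (k, 29), (m, 21), (m, 29), (y, 20), (y, 30), (y, 31), (z, 30), (z, 31)}

{(a, 31), (k, 29), (m, 21), (m, 29), (y, 20), (y, 30), (y, 31), (z, 30), (z, 31)}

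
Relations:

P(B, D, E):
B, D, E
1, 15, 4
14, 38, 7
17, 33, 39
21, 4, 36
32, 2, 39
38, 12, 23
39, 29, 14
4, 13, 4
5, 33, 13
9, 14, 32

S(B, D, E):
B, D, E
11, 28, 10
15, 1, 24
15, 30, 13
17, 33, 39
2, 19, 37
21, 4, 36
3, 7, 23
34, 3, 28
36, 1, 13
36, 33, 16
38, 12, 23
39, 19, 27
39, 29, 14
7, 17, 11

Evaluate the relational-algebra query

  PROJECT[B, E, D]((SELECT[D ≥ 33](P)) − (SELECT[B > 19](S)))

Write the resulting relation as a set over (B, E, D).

{(14, 7, 38), (17, 39, 33), (5, 13, 33)}

Apply σ_{D ≥ 33}; surviving tuples: {(14, 38, 7), (17, 33, 39), (5, 33, 13)}
Apply σ_{B > 19}; surviving tuples: {(21, 4, 36), (34, 3, 28), (36, 1, 13), (36, 33, 16), (38, 12, 23), (39, 19, 27), (39, 29, 14)}
Set difference of the two operands is {(14, 38, 7), (17, 33, 39), (5, 33, 13)}.
π[B, E, D]: project onto (B, E, D) → {(14, 7, 38), (17, 39, 33), (5, 13, 33)}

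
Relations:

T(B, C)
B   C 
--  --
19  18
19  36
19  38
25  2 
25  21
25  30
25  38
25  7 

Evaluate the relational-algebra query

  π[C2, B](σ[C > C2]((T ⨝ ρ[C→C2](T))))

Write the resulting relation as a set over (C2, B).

{(18, 19), (2, 25), (21, 25), (30, 25), (36, 19), (7, 25)}

ρ[C→C2]: schema becomes (B, C2); tuples unchanged.
Natural join on B: {(19, 18, 18), (19, 18, 36), (19, 18, 38), (19, 36, 18), (19, 36, 36), (19, 36, 38), (19, 38, 18), (19, 38, 36), (19, 38, 38), (25, 2, 2), (25, 2, 21), (25, 2, 30), (25, 2, 38), (25, 2, 7), (25, 21, 2), (25, 21, 21), (25, 21, 30), (25, 21, 38), (25, 21, 7), (25, 30, 2), (25, 30, 21), (25, 30, 30), (25, 30, 38), (25, 30, 7), (25, 38, 2), (25, 38, 21), (25, 38, 30), (25, 38, 38), (25, 38, 7), (25, 7, 2), (25, 7, 21), (25, 7, 30), (25, 7, 38), (25, 7, 7)}
σ[C > C2]: keep tuples satisfying C > C2 → {(19, 36, 18), (19, 38, 18), (19, 38, 36), (25, 21, 2), (25, 21, 7), (25, 30, 2), (25, 30, 21), (25, 30, 7), (25, 38, 2), (25, 38, 21), (25, 38, 30), (25, 38, 7), (25, 7, 2)}
π[C2, B]: project onto (C2, B) (7 duplicate(s) eliminated) → {(18, 19), (2, 25), (21, 25), (30, 25), (36, 19), (7, 25)}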